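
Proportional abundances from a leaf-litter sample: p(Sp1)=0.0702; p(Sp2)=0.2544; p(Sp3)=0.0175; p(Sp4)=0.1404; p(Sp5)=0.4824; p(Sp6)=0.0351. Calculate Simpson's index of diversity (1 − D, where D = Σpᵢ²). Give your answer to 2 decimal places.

0.68

D = 0.0702² + 0.2544² + 0.0175² + 0.1404² + 0.4824² + 0.0351² = 0.0049 + 0.0647 + 0.0003 + 0.0197 + 0.2327 + 0.0012 = 0.3236 (working shown to 4 dp, full precision carried).
So 1 − D = 0.6764, i.e. 0.68 to 2 decimal places.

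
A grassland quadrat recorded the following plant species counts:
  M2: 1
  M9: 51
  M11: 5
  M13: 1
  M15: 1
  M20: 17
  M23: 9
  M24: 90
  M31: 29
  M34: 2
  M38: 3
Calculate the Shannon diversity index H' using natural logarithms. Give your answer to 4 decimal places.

1.5920

Total N = 1+51+5+1+1+17+9+90+29+2+3 = 209, so the proportions are 0.004785, 0.244019, 0.023923, 0.004785, 0.004785, 0.08134, 0.043062, 0.430622, 0.138756, 0.009569, 0.014354 (working shown to 6 dp, full precision carried).
Each pᵢ ln pᵢ term: 0.004785×(-5.342334)=-0.025561, 0.244019×(-1.410509)=-0.344191, 0.023923×(-3.732896)=-0.089304, 0.004785×(-5.342334)=-0.025561, 0.004785×(-5.342334)=-0.025561, 0.08134×(-2.509121)=-0.204091, 0.043062×(-3.145110)=-0.135435, 0.430622×(-0.842525)=-0.362810, 0.138756×(-1.975038)=-0.274048, 0.009569×(-4.649187)=-0.044490, 0.014354×(-4.243722)=-0.060915.
Sum = -1.591968, so H' = 1.5920.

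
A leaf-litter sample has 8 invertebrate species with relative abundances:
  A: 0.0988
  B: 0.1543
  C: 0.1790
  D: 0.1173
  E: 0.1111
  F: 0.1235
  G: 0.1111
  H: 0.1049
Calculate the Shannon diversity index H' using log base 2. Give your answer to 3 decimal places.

2.971

Each pᵢ log₂ pᵢ term (working shown to 5 dp, full precision carried): 0.0988×(-3.33935)=-0.32993, 0.1543×(-2.69619)=-0.41602, 0.179×(-2.48197)=-0.44427, 0.1173×(-3.09173)=-0.36266, 0.1111×(-3.17007)=-0.35219, 0.1235×(-3.01742)=-0.37265, 0.1111×(-3.17007)=-0.35219, 0.1049×(-3.25291)=-0.34123.
Sum = -2.97115, so H' = 2.971.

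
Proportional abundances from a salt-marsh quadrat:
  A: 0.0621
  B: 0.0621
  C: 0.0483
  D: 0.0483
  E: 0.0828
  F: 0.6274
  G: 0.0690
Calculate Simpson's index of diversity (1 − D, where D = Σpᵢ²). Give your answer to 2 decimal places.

D = 0.0621² + 0.0621² + 0.0483² + 0.0483² + 0.0828² + 0.6274² + 0.069² = 0.0039 + 0.0039 + 0.0023 + 0.0023 + 0.0069 + 0.3936 + 0.0048 = 0.4176 (working shown to 4 dp, full precision carried).
So 1 − D = 0.5824, i.e. 0.58 to 2 decimal places.

0.58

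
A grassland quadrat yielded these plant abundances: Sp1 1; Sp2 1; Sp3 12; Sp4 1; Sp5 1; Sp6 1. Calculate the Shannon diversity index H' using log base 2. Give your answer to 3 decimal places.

1.557

Total N = 1+1+12+1+1+1 = 17, so the proportions are 0.05882, 0.05882, 0.70588, 0.05882, 0.05882, 0.05882 (working shown to 5 dp, full precision carried).
Each pᵢ log₂ pᵢ term: 0.05882×(-4.08746)=-0.24044, 0.05882×(-4.08746)=-0.24044, 0.70588×(-0.50250)=-0.35471, 0.05882×(-4.08746)=-0.24044, 0.05882×(-4.08746)=-0.24044, 0.05882×(-4.08746)=-0.24044.
Sum = -1.55690, so H' = 1.557.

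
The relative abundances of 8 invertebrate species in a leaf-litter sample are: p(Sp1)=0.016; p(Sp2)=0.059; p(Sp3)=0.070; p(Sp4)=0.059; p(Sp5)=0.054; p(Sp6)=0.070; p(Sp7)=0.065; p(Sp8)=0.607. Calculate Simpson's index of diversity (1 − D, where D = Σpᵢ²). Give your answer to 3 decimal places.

0.607

D = 0.016² + 0.059² + 0.07² + 0.059² + 0.054² + 0.07² + 0.065² + 0.607² = 0.00026 + 0.00348 + 0.00490 + 0.00348 + 0.00292 + 0.00490 + 0.00423 + 0.36845 = 0.39261 (working shown to 5 dp, full precision carried).
So 1 − D = 0.60739, i.e. 0.607 to 3 decimal places.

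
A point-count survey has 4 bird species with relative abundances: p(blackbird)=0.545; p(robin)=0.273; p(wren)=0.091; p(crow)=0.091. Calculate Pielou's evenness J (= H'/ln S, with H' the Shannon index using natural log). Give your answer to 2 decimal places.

0.81

H' = −Σ pᵢ ln pᵢ = −((-0.3308) + (-0.3544) + (-0.2181) + (-0.2181)) = 1.1215 (working shown to 4 dp, full precision carried).
With S = 4 species, ln S = 1.3863, so J = 1.1215/1.3863 = 0.8090, i.e. 0.81 to 2 decimal places.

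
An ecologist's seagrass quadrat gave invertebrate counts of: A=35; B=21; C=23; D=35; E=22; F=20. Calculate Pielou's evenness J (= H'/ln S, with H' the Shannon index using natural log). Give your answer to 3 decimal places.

Total N = 35+21+23+35+22+20 = 156, so the proportions are 0.22436, 0.13462, 0.14744, 0.22436, 0.14103, 0.12821 (working shown to 5 dp, full precision carried).
H' = −Σ pᵢ ln pᵢ = −((-0.33531) + (-0.26995) + (-0.28225) + (-0.33531) + (-0.27624) + (-0.26335)) = 1.76240.
With S = 6 species, ln S = 1.79176, so J = 1.76240/1.79176 = 0.98361, i.e. 0.984 to 3 decimal places.

0.984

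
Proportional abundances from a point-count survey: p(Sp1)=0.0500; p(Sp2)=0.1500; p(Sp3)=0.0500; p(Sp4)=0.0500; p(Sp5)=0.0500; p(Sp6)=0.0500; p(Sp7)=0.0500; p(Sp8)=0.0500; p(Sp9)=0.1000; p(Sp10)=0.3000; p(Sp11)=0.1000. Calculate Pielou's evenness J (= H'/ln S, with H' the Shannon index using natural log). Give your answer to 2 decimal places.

H' = −Σ pᵢ ln pᵢ = −((-0.1498) + (-0.2846) + (-0.1498) + (-0.1498) + (-0.1498) + (-0.1498) + (-0.1498) + (-0.1498) + (-0.2303) + (-0.3612) + (-0.2303)) = 2.1548 (working shown to 4 dp, full precision carried).
With S = 11 species, ln S = 2.3979, so J = 2.1548/2.3979 = 0.8986, i.e. 0.90 to 2 decimal places.

0.90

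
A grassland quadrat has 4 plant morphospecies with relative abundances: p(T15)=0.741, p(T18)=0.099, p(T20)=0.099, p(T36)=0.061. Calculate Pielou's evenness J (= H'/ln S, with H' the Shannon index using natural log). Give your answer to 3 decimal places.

0.614

H' = −Σ pᵢ ln pᵢ = −((-0.22212) + (-0.22895) + (-0.22895) + (-0.17061)) = 0.85063 (working shown to 5 dp, full precision carried).
With S = 4 species, ln S = 1.38629, so J = 0.85063/1.38629 = 0.61360, i.e. 0.614 to 3 decimal places.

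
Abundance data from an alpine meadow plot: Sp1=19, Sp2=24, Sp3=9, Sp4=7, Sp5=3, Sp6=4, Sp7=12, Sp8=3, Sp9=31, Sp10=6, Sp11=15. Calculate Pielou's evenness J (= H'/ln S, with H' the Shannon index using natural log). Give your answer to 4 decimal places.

0.8937

Total N = 19+24+9+7+3+4+12+3+31+6+15 = 133, so the proportions are 0.142857, 0.180451, 0.067669, 0.052632, 0.022556, 0.030075, 0.090226, 0.022556, 0.233083, 0.045113, 0.112782 (working shown to 6 dp, full precision carried).
H' = −Σ pᵢ ln pᵢ = −((-0.277987) + (-0.308986) + (-0.182242) + (-0.154970) + (-0.085528) + (-0.105385) + (-0.217032) + (-0.085528) + (-0.339453) + (-0.139786) + (-0.246124)) = 2.143021.
With S = 11 species, ln S = 2.397895, so J = 2.143021/2.397895 = 0.893709, i.e. 0.8937 to 4 decimal places.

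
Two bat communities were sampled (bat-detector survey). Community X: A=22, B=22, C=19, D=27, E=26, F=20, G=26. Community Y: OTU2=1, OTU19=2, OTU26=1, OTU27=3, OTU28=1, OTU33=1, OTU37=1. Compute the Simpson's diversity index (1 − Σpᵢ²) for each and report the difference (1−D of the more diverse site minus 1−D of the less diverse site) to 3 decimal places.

Community X: N=162, proportions 0.1358, 0.1358, 0.11728, 0.16667, 0.16049, 0.12346, 0.16049, giving 1−D = 0.85482 (working shown to 5 dp, full precision carried).
Community Y: N=10, proportions 0.1, 0.2, 0.1, 0.3, 0.1, 0.1, 0.1, giving 1−D = 0.82000.
Difference = |0.85482 − 0.82000| = 0.03482, i.e. 0.035 to 3 decimal places.

0.035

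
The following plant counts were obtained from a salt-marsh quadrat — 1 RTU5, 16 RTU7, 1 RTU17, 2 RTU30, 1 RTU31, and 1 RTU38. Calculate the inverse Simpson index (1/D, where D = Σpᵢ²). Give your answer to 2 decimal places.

Total N = 1+16+1+2+1+1 = 22, so the proportions are 0.04545, 0.72727, 0.04545, 0.09091, 0.04545, 0.04545 (working shown to 5 dp, full precision carried).
D = 0.04545² + 0.72727² + 0.04545² + 0.09091² + 0.04545² + 0.04545² = 0.00207 + 0.52893 + 0.00207 + 0.00826 + 0.00207 + 0.00207 = 0.54545.
So 1/D = 1.8333, i.e. 1.83 to 2 decimal places.

1.83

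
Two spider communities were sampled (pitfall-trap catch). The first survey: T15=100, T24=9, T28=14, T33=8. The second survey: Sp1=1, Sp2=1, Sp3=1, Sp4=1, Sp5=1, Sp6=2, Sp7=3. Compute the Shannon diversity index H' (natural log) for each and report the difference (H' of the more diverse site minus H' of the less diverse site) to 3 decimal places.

1.035

The first survey: N=131, proportions 0.76336, 0.0687, 0.10687, 0.06107, giving H' = 0.79982 (working shown to 5 dp, full precision carried).
The second survey: N=10, proportions 0.1, 0.1, 0.1, 0.1, 0.1, 0.2, 0.3, giving H' = 1.83437.
Difference = |0.79982 − 1.83437| = 1.03455, i.e. 1.035 to 3 decimal places.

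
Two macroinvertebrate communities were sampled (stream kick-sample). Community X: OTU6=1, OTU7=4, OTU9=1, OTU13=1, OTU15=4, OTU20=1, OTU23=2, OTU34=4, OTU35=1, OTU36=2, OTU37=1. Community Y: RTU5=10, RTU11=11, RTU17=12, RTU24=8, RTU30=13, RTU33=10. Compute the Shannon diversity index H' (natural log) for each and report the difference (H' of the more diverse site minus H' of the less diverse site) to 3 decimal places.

Community X: N=22, proportions 0.045455, 0.181818, 0.045455, 0.045455, 0.181818, 0.045455, 0.090909, 0.181818, 0.045455, 0.090909, 0.045455, giving H' = 2.208855 (working shown to 6 dp, full precision carried).
Community Y: N=64, proportions 0.15625, 0.171875, 0.1875, 0.125, 0.203125, 0.15625, giving H' = 1.780331.
Difference = |2.208855 − 1.780331| = 0.428524, i.e. 0.429 to 3 decimal places.

0.429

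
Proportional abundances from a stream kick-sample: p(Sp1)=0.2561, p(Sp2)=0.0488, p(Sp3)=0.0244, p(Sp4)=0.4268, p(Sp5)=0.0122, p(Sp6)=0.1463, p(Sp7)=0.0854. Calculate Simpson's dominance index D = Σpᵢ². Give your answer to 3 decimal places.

D = 0.2561² + 0.0488² + 0.0244² + 0.4268² + 0.0122² + 0.1463² + 0.0854² = 0.06559 + 0.00238 + 0.00060 + 0.18216 + 0.00015 + 0.02140 + 0.00729 = 0.27957 (working shown to 5 dp, full precision carried).
To 3 decimal places, D = 0.280.

0.280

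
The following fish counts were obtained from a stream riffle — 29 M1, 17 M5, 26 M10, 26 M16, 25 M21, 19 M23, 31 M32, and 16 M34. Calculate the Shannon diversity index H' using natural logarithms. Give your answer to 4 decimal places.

Total N = 29+17+26+26+25+19+31+16 = 189, so the proportions are 0.153439, 0.089947, 0.137566, 0.137566, 0.132275, 0.100529, 0.164021, 0.084656 (working shown to 6 dp, full precision carried).
Each pᵢ ln pᵢ term: 0.153439×(-1.874451)=-0.287614, 0.089947×(-2.408534)=-0.216641, 0.137566×(-1.983650)=-0.272883, 0.137566×(-1.983650)=-0.272883, 0.132275×(-2.022871)=-0.267576, 0.100529×(-2.297308)=-0.230946, 0.164021×(-1.807760)=-0.296511, 0.084656×(-2.469158)=-0.209029.
Sum = -2.054083, so H' = 2.0541.

2.0541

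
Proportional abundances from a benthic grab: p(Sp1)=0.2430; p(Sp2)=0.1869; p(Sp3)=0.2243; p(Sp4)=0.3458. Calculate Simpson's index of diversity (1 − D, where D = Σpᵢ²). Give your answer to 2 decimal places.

0.74

D = 0.243² + 0.1869² + 0.2243² + 0.3458² = 0.0590 + 0.0349 + 0.0503 + 0.1196 = 0.2639 (working shown to 4 dp, full precision carried).
So 1 − D = 0.7361, i.e. 0.74 to 2 decimal places.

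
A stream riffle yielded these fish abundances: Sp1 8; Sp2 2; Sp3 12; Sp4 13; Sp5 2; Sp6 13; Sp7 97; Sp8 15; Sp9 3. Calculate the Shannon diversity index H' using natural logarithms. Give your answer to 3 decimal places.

Total N = 8+2+12+13+2+13+97+15+3 = 165, so the proportions are 0.04848, 0.01212, 0.07273, 0.07879, 0.01212, 0.07879, 0.58788, 0.09091, 0.01818 (working shown to 5 dp, full precision carried).
Each pᵢ ln pᵢ term: 0.04848×(-3.02650)=-0.14674, 0.01212×(-4.41280)=-0.05349, 0.07273×(-2.62104)=-0.19062, 0.07879×(-2.54100)=-0.20020, 0.01212×(-4.41280)=-0.05349, 0.07879×(-2.54100)=-0.20020, 0.58788×(-0.53123)=-0.31230, 0.09091×(-2.39790)=-0.21799, 0.01818×(-4.00733)=-0.07286.
Sum = -1.44789, so H' = 1.448.

1.448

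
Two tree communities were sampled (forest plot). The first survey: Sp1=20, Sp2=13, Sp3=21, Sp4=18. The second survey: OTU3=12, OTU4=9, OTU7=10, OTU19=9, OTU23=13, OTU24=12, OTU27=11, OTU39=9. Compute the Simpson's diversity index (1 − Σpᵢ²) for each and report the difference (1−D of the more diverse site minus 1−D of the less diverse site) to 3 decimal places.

The first survey: N=72, proportions 0.27778, 0.18056, 0.29167, 0.25, giving 1−D = 0.74267 (working shown to 5 dp, full precision carried).
The second survey: N=85, proportions 0.14118, 0.10588, 0.11765, 0.10588, 0.15294, 0.14118, 0.12941, 0.10588, giving 1−D = 0.87253.
Difference = |0.74267 − 0.87253| = 0.12986, i.e. 0.130 to 3 decimal places.

0.130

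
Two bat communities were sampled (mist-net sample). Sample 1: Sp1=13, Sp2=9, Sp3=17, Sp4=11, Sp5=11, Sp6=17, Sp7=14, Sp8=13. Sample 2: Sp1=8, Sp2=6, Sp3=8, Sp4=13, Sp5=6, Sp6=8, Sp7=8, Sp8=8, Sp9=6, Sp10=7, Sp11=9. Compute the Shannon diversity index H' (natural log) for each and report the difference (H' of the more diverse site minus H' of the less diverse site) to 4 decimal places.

Sample 1: N=105, proportions 0.1238095, 0.0857143, 0.1619048, 0.1047619, 0.1047619, 0.1619048, 0.1333333, 0.1238095, giving H' = 2.0587846 (working shown to 7 dp, full precision carried).
Sample 2: N=87, proportions 0.091954, 0.0689655, 0.091954, 0.1494253, 0.0689655, 0.091954, 0.091954, 0.091954, 0.0689655, 0.0804598, 0.1034483, giving H' = 2.3719993.
Difference = |2.0587846 − 2.3719993| = 0.3132147, i.e. 0.3132 to 4 decimal places.

0.3132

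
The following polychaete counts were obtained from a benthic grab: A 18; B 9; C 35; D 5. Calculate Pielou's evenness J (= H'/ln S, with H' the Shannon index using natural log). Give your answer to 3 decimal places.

Total N = 18+9+35+5 = 67, so the proportions are 0.26866, 0.13433, 0.52239, 0.07463 (working shown to 5 dp, full precision carried).
H' = −Σ pᵢ ln pᵢ = −((-0.35310) + (-0.26966) + (-0.33921) + (-0.19368)) = 1.15565.
With S = 4 species, ln S = 1.38629, so J = 1.15565/1.38629 = 0.83362, i.e. 0.834 to 3 decimal places.

0.834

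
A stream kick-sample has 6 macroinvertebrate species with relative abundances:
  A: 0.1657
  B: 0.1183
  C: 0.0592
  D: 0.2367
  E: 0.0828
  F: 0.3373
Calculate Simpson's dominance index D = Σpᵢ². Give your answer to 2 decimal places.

0.22

D = 0.1657² + 0.1183² + 0.0592² + 0.2367² + 0.0828² + 0.3373² = 0.0275 + 0.0140 + 0.0035 + 0.0560 + 0.0069 + 0.1138 = 0.2216 (working shown to 4 dp, full precision carried).
To 2 decimal places, D = 0.22.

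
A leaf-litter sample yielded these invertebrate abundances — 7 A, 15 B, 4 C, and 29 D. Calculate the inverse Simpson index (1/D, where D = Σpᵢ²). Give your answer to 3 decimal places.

2.675

Total N = 7+15+4+29 = 55, so the proportions are 0.127273, 0.272727, 0.072727, 0.527273 (working shown to 6 dp, full precision carried).
D = 0.127273² + 0.272727² + 0.072727² + 0.527273² = 0.016198 + 0.074380 + 0.005289 + 0.278017 = 0.373884.
So 1/D = 2.67462, i.e. 2.675 to 3 decimal places.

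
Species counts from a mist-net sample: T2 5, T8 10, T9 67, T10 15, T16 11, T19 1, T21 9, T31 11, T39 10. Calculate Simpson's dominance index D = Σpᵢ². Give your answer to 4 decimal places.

Total N = 5+10+67+15+11+1+9+11+10 = 139, so the proportions are 0.035971, 0.071942, 0.482014, 0.107914, 0.079137, 0.007194, 0.064748, 0.079137, 0.071942 (working shown to 6 dp, full precision carried).
D = 0.035971² + 0.071942² + 0.482014² + 0.107914² + 0.079137² + 0.007194² + 0.064748² + 0.079137² + 0.071942² = 0.001294 + 0.005176 + 0.232338 + 0.011645 + 0.006263 + 0.000052 + 0.004192 + 0.006263 + 0.005176 = 0.272398.
To 4 decimal places, D = 0.2724.

0.2724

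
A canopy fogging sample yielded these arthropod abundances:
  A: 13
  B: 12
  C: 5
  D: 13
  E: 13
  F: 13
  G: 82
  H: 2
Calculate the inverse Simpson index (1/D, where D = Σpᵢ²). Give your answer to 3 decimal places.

Total N = 13+12+5+13+13+13+82+2 = 153, so the proportions are 0.084967, 0.078431, 0.03268, 0.084967, 0.084967, 0.084967, 0.535948, 0.013072 (working shown to 6 dp, full precision carried).
D = 0.084967² + 0.078431² + 0.03268² + 0.084967² + 0.084967² + 0.084967² + 0.535948² + 0.013072² = 0.007219 + 0.006151 + 0.001068 + 0.007219 + 0.007219 + 0.007219 + 0.287240 + 0.000171 = 0.323508.
So 1/D = 3.09111, i.e. 3.091 to 3 decimal places.

3.091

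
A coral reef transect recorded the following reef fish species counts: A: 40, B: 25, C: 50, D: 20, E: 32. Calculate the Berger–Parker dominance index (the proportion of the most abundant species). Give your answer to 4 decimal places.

Total N = 40+25+50+20+32 = 167, so the proportions are 0.239521, 0.149701, 0.299401, 0.11976, 0.191617 (working shown to 6 dp, full precision carried).
The largest proportion is 0.299401, i.e. d = 0.2994 to 4 decimal places.

0.2994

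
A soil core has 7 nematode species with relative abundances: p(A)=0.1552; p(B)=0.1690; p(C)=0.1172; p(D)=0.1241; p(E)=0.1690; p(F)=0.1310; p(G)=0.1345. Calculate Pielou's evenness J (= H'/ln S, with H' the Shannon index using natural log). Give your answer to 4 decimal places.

0.9951

H' = −Σ pᵢ ln pᵢ = −((-0.289144) + (-0.300458) + (-0.251262) + (-0.258955) + (-0.300458) + (-0.266265) + (-0.269833)) = 1.936375 (working shown to 6 dp, full precision carried).
With S = 7 species, ln S = 1.945910, so J = 1.936375/1.945910 = 0.995100, i.e. 0.9951 to 4 decimal places.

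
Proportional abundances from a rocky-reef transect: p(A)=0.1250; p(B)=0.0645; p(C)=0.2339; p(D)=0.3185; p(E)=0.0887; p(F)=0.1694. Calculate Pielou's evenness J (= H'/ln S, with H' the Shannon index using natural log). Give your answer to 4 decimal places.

H' = −Σ pᵢ ln pᵢ = −((-0.259930) + (-0.176800) + (-0.339824) + (-0.364406) + (-0.214875) + (-0.300768)) = 1.656605 (working shown to 6 dp, full precision carried).
With S = 6 species, ln S = 1.791759, so J = 1.656605/1.791759 = 0.924569, i.e. 0.9246 to 4 decimal places.

0.9246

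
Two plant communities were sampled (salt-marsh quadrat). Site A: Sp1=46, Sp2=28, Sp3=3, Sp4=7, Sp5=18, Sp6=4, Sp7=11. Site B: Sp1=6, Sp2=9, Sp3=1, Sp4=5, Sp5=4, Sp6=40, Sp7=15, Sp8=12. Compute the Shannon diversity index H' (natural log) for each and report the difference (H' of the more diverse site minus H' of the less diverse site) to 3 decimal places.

Site A: N=117, proportions 0.393162, 0.239316, 0.025641, 0.059829, 0.153846, 0.034188, 0.094017, giving H' = 1.597344 (working shown to 6 dp, full precision carried).
Site B: N=92, proportions 0.065217, 0.097826, 0.01087, 0.054348, 0.043478, 0.434783, 0.163043, 0.130435, giving H' = 1.672737.
Difference = |1.597344 − 1.672737| = 0.075393, i.e. 0.075 to 3 decimal places.

0.075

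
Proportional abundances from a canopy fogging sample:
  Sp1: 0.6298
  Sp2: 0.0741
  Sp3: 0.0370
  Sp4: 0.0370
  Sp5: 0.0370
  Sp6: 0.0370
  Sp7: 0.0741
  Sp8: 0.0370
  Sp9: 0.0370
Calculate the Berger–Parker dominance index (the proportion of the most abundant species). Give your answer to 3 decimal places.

The largest proportion is 0.6298, i.e. d = 0.630 to 3 decimal places.

0.630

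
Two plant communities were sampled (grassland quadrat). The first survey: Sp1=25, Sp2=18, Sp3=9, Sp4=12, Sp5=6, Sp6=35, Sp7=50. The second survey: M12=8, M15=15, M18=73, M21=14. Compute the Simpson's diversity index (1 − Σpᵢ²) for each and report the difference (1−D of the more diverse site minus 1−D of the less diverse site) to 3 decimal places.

0.275

The first survey: N=155, proportions 0.16129, 0.116129, 0.058065, 0.077419, 0.03871, 0.225806, 0.322581, giving 1−D = 0.794589 (working shown to 6 dp, full precision carried).
The second survey: N=110, proportions 0.072727, 0.136364, 0.663636, 0.127273, giving 1−D = 0.519504.
Difference = |0.794589 − 0.519504| = 0.275085, i.e. 0.275 to 3 decimal places.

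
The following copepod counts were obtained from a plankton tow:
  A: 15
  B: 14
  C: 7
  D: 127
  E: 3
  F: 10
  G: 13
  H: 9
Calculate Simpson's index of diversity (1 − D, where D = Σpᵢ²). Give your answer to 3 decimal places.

0.567

Total N = 15+14+7+127+3+10+13+9 = 198, so the proportions are 0.07576, 0.07071, 0.03535, 0.64141, 0.01515, 0.05051, 0.06566, 0.04545 (working shown to 5 dp, full precision carried).
D = 0.07576² + 0.07071² + 0.03535² + 0.64141² + 0.01515² + 0.05051² + 0.06566² + 0.04545² = 0.00574 + 0.00500 + 0.00125 + 0.41141 + 0.00023 + 0.00255 + 0.00431 + 0.00207 = 0.43256.
So 1 − D = 0.56744, i.e. 0.567 to 3 decimal places.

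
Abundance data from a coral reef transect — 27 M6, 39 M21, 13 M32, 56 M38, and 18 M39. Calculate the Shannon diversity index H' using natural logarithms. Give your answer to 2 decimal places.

Total N = 27+39+13+56+18 = 153, so the proportions are 0.1765, 0.2549, 0.085, 0.366, 0.1176 (working shown to 4 dp, full precision carried).
Each pᵢ ln pᵢ term: 0.1765×(-1.7346)=-0.3061, 0.2549×(-1.3669)=-0.3484, 0.085×(-2.4655)=-0.2095, 0.366×(-1.0051)=-0.3679, 0.1176×(-2.1401)=-0.2518.
Sum = -1.4837, so H' = 1.48.

1.48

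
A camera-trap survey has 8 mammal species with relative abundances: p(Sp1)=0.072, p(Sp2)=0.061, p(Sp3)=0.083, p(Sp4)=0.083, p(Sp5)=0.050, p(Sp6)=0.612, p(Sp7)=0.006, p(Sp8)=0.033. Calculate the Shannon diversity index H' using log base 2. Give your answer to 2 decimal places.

1.97

Each pᵢ log₂ pᵢ term (working shown to 4 dp, full precision carried): 0.072×(-3.7959)=-0.2733, 0.061×(-4.0350)=-0.2461, 0.083×(-3.5907)=-0.2980, 0.083×(-3.5907)=-0.2980, 0.05×(-4.3219)=-0.2161, 0.612×(-0.7084)=-0.4335, 0.006×(-7.3808)=-0.0443, 0.033×(-4.9214)=-0.1624.
Sum = -1.9718, so H' = 1.97.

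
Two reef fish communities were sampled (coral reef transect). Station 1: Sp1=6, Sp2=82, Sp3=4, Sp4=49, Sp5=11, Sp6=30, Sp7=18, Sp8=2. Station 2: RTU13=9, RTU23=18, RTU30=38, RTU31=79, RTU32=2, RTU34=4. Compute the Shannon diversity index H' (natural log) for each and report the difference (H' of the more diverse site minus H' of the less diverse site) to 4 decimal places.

Station 1: N=202, proportions 0.029703, 0.405941, 0.019802, 0.242574, 0.054455, 0.148515, 0.089109, 0.009901, giving H' = 1.594547 (working shown to 6 dp, full precision carried).
Station 2: N=150, proportions 0.06, 0.12, 0.253333, 0.526667, 0.013333, 0.026667, giving H' = 1.262983.
Difference = |1.594547 − 1.262983| = 0.331564, i.e. 0.3316 to 4 decimal places.

0.3316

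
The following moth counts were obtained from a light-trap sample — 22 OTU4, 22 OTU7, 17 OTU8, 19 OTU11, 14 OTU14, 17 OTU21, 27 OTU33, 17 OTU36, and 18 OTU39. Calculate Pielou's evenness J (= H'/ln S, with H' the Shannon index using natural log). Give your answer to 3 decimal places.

Total N = 22+22+17+19+14+17+27+17+18 = 173, so the proportions are 0.12717, 0.12717, 0.09827, 0.10983, 0.08092, 0.09827, 0.15607, 0.09827, 0.10405 (working shown to 5 dp, full precision carried).
H' = −Σ pᵢ ln pᵢ = −((-0.26225) + (-0.26225) + (-0.22798) + (-0.24259) + (-0.20346) + (-0.22798) + (-0.28989) + (-0.22798) + (-0.23545)) = 2.17985.
With S = 9 species, ln S = 2.19722, so J = 2.17985/2.19722 = 0.99209, i.e. 0.992 to 3 decimal places.

0.992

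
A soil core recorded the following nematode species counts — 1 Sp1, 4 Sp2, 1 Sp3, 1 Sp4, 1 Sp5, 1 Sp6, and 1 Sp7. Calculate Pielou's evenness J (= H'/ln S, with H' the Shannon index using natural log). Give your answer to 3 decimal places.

0.898

Total N = 1+4+1+1+1+1+1 = 10, so the proportions are 0.1, 0.4, 0.1, 0.1, 0.1, 0.1, 0.1 (working shown to 5 dp, full precision carried).
H' = −Σ pᵢ ln pᵢ = −((-0.23026) + (-0.36652) + (-0.23026) + (-0.23026) + (-0.23026) + (-0.23026) + (-0.23026)) = 1.74807.
With S = 7 species, ln S = 1.94591, so J = 1.74807/1.94591 = 0.89833, i.e. 0.898 to 3 decimal places.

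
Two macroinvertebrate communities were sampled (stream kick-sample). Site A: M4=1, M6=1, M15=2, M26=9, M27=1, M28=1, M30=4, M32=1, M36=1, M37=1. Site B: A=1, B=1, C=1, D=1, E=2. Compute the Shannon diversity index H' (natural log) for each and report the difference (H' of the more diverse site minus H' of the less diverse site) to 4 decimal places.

Site A: N=22, proportions 0.045455, 0.045455, 0.090909, 0.409091, 0.045455, 0.045455, 0.181818, 0.045455, 0.045455, 0.045455, giving H' = 1.877111 (working shown to 6 dp, full precision carried).
Site B: N=6, proportions 0.166667, 0.166667, 0.166667, 0.166667, 0.333333, giving H' = 1.560710.
Difference = |1.877111 − 1.560710| = 0.316401, i.e. 0.3164 to 4 decimal places.

0.3164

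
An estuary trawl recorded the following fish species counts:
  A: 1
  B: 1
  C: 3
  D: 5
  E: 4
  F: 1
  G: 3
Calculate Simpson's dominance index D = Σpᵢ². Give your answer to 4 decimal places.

0.1914

Total N = 1+1+3+5+4+1+3 = 18, so the proportions are 0.055556, 0.055556, 0.166667, 0.277778, 0.222222, 0.055556, 0.166667 (working shown to 6 dp, full precision carried).
D = 0.055556² + 0.055556² + 0.166667² + 0.277778² + 0.222222² + 0.055556² + 0.166667² = 0.003086 + 0.003086 + 0.027778 + 0.077160 + 0.049383 + 0.003086 + 0.027778 = 0.191358.
To 4 decimal places, D = 0.1914.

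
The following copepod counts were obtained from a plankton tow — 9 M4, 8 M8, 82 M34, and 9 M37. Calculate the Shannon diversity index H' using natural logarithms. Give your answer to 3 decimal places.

0.816

Total N = 9+8+82+9 = 108, so the proportions are 0.08333, 0.07407, 0.75926, 0.08333 (working shown to 5 dp, full precision carried).
Each pᵢ ln pᵢ term: 0.08333×(-2.48491)=-0.20708, 0.07407×(-2.60269)=-0.19279, 0.75926×(-0.27541)=-0.20911, 0.08333×(-2.48491)=-0.20708.
Sum = -0.81605, so H' = 0.816.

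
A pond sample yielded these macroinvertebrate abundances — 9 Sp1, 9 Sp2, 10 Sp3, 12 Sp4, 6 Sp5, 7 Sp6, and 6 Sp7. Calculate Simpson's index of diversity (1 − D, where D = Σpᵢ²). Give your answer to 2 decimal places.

0.85

Total N = 9+9+10+12+6+7+6 = 59, so the proportions are 0.1525, 0.1525, 0.1695, 0.2034, 0.1017, 0.1186, 0.1017 (working shown to 4 dp, full precision carried).
D = 0.1525² + 0.1525² + 0.1695² + 0.2034² + 0.1017² + 0.1186² + 0.1017² = 0.0233 + 0.0233 + 0.0287 + 0.0414 + 0.0103 + 0.0141 + 0.0103 = 0.1514.
So 1 − D = 0.8486, i.e. 0.85 to 2 decimal places.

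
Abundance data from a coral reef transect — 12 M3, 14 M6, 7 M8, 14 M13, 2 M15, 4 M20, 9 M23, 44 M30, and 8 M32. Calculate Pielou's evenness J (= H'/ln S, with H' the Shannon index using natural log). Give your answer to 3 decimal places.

0.849

Total N = 12+14+7+14+2+4+9+44+8 = 114, so the proportions are 0.10526, 0.12281, 0.0614, 0.12281, 0.01754, 0.03509, 0.07895, 0.38596, 0.07018 (working shown to 5 dp, full precision carried).
H' = −Σ pᵢ ln pᵢ = −((-0.23698) + (-0.25754) + (-0.17133) + (-0.25754) + (-0.07093) + (-0.11754) + (-0.20045) + (-0.36744) + (-0.18644)) = 1.86620.
With S = 9 species, ln S = 2.19722, so J = 1.86620/2.19722 = 0.84934, i.e. 0.849 to 3 decimal places.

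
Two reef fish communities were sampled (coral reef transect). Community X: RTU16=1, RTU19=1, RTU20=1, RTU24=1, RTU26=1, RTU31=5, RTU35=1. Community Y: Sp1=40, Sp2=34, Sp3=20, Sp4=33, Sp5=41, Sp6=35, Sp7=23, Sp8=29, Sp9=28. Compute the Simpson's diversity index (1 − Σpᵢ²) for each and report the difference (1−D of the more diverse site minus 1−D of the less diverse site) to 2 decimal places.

0.14

Community X: N=11, proportions 0.0909, 0.0909, 0.0909, 0.0909, 0.0909, 0.4545, 0.0909, giving 1−D = 0.7438 (working shown to 4 dp, full precision carried).
Community Y: N=283, proportions 0.1413, 0.1201, 0.0707, 0.1166, 0.1449, 0.1237, 0.0813, 0.1025, 0.0989, giving 1−D = 0.8838.
Difference = |0.7438 − 0.8838| = 0.1400, i.e. 0.14 to 2 decimal places.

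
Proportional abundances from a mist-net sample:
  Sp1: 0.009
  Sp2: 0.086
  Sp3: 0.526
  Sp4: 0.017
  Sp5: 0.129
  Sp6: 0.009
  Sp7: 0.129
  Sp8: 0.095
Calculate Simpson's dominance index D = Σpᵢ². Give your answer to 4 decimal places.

D = 0.009² + 0.086² + 0.526² + 0.017² + 0.129² + 0.009² + 0.129² + 0.095² = 0.000081 + 0.007396 + 0.276676 + 0.000289 + 0.016641 + 0.000081 + 0.016641 + 0.009025 = 0.326830 (working shown to 6 dp, full precision carried).
To 4 decimal places, D = 0.3268.

0.3268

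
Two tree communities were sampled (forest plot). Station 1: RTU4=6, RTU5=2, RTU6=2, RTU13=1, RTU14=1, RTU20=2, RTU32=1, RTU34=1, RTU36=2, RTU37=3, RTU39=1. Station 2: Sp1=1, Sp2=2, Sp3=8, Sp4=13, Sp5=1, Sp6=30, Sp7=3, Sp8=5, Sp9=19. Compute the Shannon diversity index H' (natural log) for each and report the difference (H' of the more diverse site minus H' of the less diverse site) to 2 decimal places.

0.49

Station 1: N=22, proportions 0.2727, 0.0909, 0.0909, 0.0455, 0.0455, 0.0909, 0.0455, 0.0455, 0.0909, 0.1364, 0.0455, giving H' = 2.2005 (working shown to 4 dp, full precision carried).
Station 2: N=82, proportions 0.0122, 0.0244, 0.0976, 0.1585, 0.0122, 0.3659, 0.0366, 0.061, 0.2317, giving H' = 1.7154.
Difference = |2.2005 − 1.7154| = 0.4851, i.e. 0.49 to 2 decimal places.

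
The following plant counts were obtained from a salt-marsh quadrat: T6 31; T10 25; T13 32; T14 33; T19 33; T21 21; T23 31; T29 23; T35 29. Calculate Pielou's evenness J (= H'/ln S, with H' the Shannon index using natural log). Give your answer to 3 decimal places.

Total N = 31+25+32+33+33+21+31+23+29 = 258, so the proportions are 0.12016, 0.0969, 0.12403, 0.12791, 0.12791, 0.0814, 0.12016, 0.08915, 0.1124 (working shown to 5 dp, full precision carried).
H' = −Σ pᵢ ln pᵢ = −((-0.25461) + (-0.22617) + (-0.25888) + (-0.26303) + (-0.26303) + (-0.20418) + (-0.25461) + (-0.21551) + (-0.24568)) = 2.18569.
With S = 9 species, ln S = 2.19722, so J = 2.18569/2.19722 = 0.99475, i.e. 0.995 to 3 decimal places.

0.995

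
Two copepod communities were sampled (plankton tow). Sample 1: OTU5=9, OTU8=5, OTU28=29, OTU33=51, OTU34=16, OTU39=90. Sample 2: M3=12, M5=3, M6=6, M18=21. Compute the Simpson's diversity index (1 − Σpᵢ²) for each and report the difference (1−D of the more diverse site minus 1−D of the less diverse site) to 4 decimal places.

0.0595

Sample 1: N=200, proportions 0.045, 0.025, 0.145, 0.255, 0.08, 0.45, giving 1−D = 0.702400 (working shown to 6 dp, full precision carried).
Sample 2: N=42, proportions 0.285714, 0.071429, 0.142857, 0.5, giving 1−D = 0.642857.
Difference = |0.702400 − 0.642857| = 0.059543, i.e. 0.0595 to 4 decimal places.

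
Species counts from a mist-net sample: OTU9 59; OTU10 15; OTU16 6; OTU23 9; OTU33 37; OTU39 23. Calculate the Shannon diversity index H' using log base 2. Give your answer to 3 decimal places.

2.209

Total N = 59+15+6+9+37+23 = 149, so the proportions are 0.39597, 0.10067, 0.04027, 0.0604, 0.24832, 0.15436 (working shown to 5 dp, full precision carried).
Each pᵢ log₂ pᵢ term: 0.39597×(-1.33653)=-0.52923, 0.10067×(-3.31228)=-0.33345, 0.04027×(-4.63421)=-0.18661, 0.0604×(-4.04924)=-0.24459, 0.24832×(-2.00972)=-0.49906, 0.15436×(-2.69561)=-0.41610.
Sum = -2.20903, so H' = 2.209.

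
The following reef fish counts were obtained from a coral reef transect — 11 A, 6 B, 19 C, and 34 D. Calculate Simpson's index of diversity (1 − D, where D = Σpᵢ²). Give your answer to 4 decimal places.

0.6584

Total N = 11+6+19+34 = 70, so the proportions are 0.157143, 0.085714, 0.271429, 0.485714 (working shown to 6 dp, full precision carried).
D = 0.157143² + 0.085714² + 0.271429² + 0.485714² = 0.024694 + 0.007347 + 0.073673 + 0.235918 = 0.341633.
So 1 − D = 0.658367, i.e. 0.6584 to 4 decimal places.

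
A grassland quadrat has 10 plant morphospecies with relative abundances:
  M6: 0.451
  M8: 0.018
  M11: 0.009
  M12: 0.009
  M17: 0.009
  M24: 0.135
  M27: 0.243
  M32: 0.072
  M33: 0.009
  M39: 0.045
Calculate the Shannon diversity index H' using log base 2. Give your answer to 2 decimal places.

Each pᵢ log₂ pᵢ term (working shown to 4 dp, full precision carried): 0.451×(-1.1488)=-0.5181, 0.018×(-5.7959)=-0.1043, 0.009×(-6.7959)=-0.0612, 0.009×(-6.7959)=-0.0612, 0.009×(-6.7959)=-0.0612, 0.135×(-2.8890)=-0.3900, 0.243×(-2.0410)=-0.4960, 0.072×(-3.7959)=-0.2733, 0.009×(-6.7959)=-0.0612, 0.045×(-4.4739)=-0.2013.
Sum = -2.2277, so H' = 2.23.

2.23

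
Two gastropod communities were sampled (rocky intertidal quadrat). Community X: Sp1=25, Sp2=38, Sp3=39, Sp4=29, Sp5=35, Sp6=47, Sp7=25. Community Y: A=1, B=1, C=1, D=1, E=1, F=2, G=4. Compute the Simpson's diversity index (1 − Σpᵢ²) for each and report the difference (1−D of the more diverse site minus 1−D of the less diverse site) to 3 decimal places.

0.057

Community X: N=238, proportions 0.10504, 0.15966, 0.16387, 0.12185, 0.14706, 0.19748, 0.10504, giving 1−D = 0.85012 (working shown to 5 dp, full precision carried).
Community Y: N=11, proportions 0.09091, 0.09091, 0.09091, 0.09091, 0.09091, 0.18182, 0.36364, giving 1−D = 0.79339.
Difference = |0.85012 − 0.79339| = 0.05673, i.e. 0.057 to 3 decimal places.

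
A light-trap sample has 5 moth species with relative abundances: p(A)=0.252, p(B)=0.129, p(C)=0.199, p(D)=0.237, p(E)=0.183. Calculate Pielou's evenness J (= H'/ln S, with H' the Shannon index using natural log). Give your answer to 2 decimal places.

H' = −Σ pᵢ ln pᵢ = −((-0.3473) + (-0.2642) + (-0.3213) + (-0.3412) + (-0.3108)) = 1.5848 (working shown to 4 dp, full precision carried).
With S = 5 species, ln S = 1.6094, so J = 1.5848/1.6094 = 0.9847, i.e. 0.98 to 2 decimal places.

0.98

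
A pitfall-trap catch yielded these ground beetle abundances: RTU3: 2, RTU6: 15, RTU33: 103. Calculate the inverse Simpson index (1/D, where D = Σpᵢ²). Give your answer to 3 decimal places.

1.329

Total N = 2+15+103 = 120, so the proportions are 0.016667, 0.125, 0.858333 (working shown to 6 dp, full precision carried).
D = 0.016667² + 0.125² + 0.858333² = 0.000278 + 0.015625 + 0.736736 = 0.752639.
So 1/D = 1.32866, i.e. 1.329 to 3 decimal places.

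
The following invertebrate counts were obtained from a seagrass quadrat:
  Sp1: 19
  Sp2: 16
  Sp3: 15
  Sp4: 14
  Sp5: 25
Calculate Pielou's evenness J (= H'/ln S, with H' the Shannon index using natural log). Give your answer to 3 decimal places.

Total N = 19+16+15+14+25 = 89, so the proportions are 0.21348, 0.17978, 0.16854, 0.1573, 0.2809 (working shown to 5 dp, full precision carried).
H' = −Σ pᵢ ln pᵢ = −((-0.32966) + (-0.30850) + (-0.30010) + (-0.29095) + (-0.35667)) = 1.58588.
With S = 5 species, ln S = 1.60944, so J = 1.58588/1.60944 = 0.98536, i.e. 0.985 to 3 decimal places.

0.985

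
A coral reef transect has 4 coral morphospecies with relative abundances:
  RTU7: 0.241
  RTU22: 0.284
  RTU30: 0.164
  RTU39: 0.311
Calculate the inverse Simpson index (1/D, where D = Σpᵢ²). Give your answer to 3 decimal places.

3.812

D = 0.241² + 0.284² + 0.164² + 0.311² = 0.0580810 + 0.0806560 + 0.0268960 + 0.0967210 = 0.2623540 (working shown to 7 dp, full precision carried).
So 1/D = 3.81164, i.e. 3.812 to 3 decimal places.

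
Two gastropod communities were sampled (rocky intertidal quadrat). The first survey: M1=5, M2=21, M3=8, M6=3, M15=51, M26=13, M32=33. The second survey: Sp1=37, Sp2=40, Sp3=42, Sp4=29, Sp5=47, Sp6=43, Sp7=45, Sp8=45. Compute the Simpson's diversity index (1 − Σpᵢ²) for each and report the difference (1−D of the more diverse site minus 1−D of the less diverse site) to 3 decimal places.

0.118

The first survey: N=134, proportions 0.037313, 0.156716, 0.059701, 0.022388, 0.380597, 0.097015, 0.246269, giving 1−D = 0.755068 (working shown to 6 dp, full precision carried).
The second survey: N=328, proportions 0.112805, 0.121951, 0.128049, 0.088415, 0.143293, 0.131098, 0.137195, 0.137195, giving 1−D = 0.872825.
Difference = |0.755068 − 0.872825| = 0.117757, i.e. 0.118 to 3 decimal places.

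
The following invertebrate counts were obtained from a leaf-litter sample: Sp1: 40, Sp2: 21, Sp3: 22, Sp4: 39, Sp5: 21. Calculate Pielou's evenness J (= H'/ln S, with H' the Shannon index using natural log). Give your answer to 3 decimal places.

Total N = 40+21+22+39+21 = 143, so the proportions are 0.27972, 0.14685, 0.15385, 0.27273, 0.14685 (working shown to 5 dp, full precision carried).
H' = −Σ pᵢ ln pᵢ = −((-0.35635) + (-0.28171) + (-0.28797) + (-0.35435) + (-0.28171)) = 1.56210.
With S = 5 species, ln S = 1.60944, so J = 1.56210/1.60944 = 0.97059, i.e. 0.971 to 3 decimal places.

0.971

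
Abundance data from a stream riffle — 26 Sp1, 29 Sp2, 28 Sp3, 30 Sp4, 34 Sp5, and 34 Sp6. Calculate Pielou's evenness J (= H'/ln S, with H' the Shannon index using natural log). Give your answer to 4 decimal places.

0.9973

Total N = 26+29+28+30+34+34 = 181, so the proportions are 0.143646, 0.160221, 0.154696, 0.165746, 0.187845, 0.187845 (working shown to 6 dp, full precision carried).
H' = −Σ pᵢ ln pᵢ = −((-0.278732) + (-0.293397) + (-0.288708) + (-0.297895) + (-0.314103) + (-0.314103)) = 1.786938.
With S = 6 species, ln S = 1.791759, so J = 1.786938/1.791759 = 0.997309, i.e. 0.9973 to 4 decimal places.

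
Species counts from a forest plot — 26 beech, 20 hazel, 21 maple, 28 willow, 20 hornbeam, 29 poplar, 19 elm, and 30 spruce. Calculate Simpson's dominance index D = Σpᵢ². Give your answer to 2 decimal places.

0.13

Total N = 26+20+21+28+20+29+19+30 = 193, so the proportions are 0.1347, 0.1036, 0.1088, 0.1451, 0.1036, 0.1503, 0.0984, 0.1554 (working shown to 4 dp, full precision carried).
D = 0.1347² + 0.1036² + 0.1088² + 0.1451² + 0.1036² + 0.1503² + 0.0984² + 0.1554² = 0.0181 + 0.0107 + 0.0118 + 0.0210 + 0.0107 + 0.0226 + 0.0097 + 0.0242 = 0.1289.
To 2 decimal places, D = 0.13.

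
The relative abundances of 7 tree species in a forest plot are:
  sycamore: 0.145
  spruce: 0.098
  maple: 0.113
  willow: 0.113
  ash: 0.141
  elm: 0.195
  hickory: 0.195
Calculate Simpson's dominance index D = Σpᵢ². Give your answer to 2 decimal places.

D = 0.145² + 0.098² + 0.113² + 0.113² + 0.141² + 0.195² + 0.195² = 0.0210 + 0.0096 + 0.0128 + 0.0128 + 0.0199 + 0.0380 + 0.0380 = 0.1521 (working shown to 4 dp, full precision carried).
To 2 decimal places, D = 0.15.

0.15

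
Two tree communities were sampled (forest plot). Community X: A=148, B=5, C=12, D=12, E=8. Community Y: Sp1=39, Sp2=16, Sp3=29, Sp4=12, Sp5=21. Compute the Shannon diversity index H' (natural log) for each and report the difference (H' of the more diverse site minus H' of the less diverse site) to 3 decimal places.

0.759

Community X: N=185, proportions 0.8, 0.02703, 0.06486, 0.06486, 0.04324, giving H' = 0.76680 (working shown to 5 dp, full precision carried).
Community Y: N=117, proportions 0.33333, 0.13675, 0.24786, 0.10256, 0.17949, giving H' = 1.52589.
Difference = |0.76680 − 1.52589| = 0.75909, i.e. 0.759 to 3 decimal places.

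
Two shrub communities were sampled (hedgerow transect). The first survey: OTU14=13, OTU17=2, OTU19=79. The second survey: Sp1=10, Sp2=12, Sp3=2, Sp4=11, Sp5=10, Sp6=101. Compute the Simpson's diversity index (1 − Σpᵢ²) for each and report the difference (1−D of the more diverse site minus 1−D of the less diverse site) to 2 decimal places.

0.23

The first survey: N=94, proportions 0.1383, 0.0213, 0.8404, giving 1−D = 0.2741 (working shown to 4 dp, full precision carried).
The second survey: N=146, proportions 0.0685, 0.0822, 0.0137, 0.0753, 0.0685, 0.6918, giving 1−D = 0.4994.
Difference = |0.2741 − 0.4994| = 0.2253, i.e. 0.23 to 2 decimal places.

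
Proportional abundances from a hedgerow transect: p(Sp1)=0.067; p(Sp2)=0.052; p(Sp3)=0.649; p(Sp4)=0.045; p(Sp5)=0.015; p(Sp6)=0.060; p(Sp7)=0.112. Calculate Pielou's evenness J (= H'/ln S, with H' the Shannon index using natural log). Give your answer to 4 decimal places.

H' = −Σ pᵢ ln pᵢ = −((-0.181105) + (-0.153739) + (-0.280577) + (-0.139549) + (-0.062996) + (-0.168805) + (-0.245197)) = 1.231967 (working shown to 6 dp, full precision carried).
With S = 7 species, ln S = 1.945910, so J = 1.231967/1.945910 = 0.633106, i.e. 0.6331 to 4 decimal places.

0.6331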